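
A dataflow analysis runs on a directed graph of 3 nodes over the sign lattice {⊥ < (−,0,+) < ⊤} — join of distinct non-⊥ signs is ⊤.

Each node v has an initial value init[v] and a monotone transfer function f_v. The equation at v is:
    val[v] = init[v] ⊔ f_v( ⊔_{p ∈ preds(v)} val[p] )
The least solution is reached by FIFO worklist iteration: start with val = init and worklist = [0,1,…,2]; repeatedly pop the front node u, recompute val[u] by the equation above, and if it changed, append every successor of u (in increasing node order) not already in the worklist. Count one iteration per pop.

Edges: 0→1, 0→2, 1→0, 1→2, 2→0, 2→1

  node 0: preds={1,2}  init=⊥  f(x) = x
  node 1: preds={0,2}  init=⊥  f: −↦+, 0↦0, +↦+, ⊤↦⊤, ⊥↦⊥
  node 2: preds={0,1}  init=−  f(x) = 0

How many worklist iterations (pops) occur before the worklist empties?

Trace (7 dequeues):
  [1] u=0 | in − | out − | prev ⊥ | push {}
  [2] u=1 | in − | out + | prev ⊥ | push {0}
  [3] u=2 | in ⊤ | out ⊤ | prev − | push {1}
  [4] u=0 | in ⊤ | out ⊤ | prev − | push {2}
  [5] u=1 | in ⊤ | out ⊤ | prev + | push {0}
  [6] u=2 | in ⊤ | out ⊤ | ==
  [7] u=0 | in ⊤ | out ⊤ | ==

Converged values:
  [0] ⊤
  [1] ⊤
  [2] ⊤

7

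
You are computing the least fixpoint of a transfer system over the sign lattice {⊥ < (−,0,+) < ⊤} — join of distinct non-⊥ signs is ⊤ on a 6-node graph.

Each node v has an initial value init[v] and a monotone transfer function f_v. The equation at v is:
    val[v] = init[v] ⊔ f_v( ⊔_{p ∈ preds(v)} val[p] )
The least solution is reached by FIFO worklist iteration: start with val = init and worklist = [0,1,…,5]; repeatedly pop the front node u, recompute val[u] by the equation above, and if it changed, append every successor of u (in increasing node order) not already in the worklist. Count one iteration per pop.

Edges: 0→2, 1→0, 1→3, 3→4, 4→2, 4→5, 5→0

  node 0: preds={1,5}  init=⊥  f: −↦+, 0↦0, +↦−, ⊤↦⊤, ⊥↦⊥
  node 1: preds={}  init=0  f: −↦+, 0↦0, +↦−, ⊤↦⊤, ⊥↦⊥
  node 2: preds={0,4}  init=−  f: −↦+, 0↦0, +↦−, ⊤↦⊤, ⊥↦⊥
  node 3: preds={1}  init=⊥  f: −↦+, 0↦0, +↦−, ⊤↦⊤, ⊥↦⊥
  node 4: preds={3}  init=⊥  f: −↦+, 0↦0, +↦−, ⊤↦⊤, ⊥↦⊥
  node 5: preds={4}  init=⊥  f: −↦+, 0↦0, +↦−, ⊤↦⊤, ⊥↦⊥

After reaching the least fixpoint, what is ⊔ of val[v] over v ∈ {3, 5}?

0

Iteration log — 8 steps:
  step 1. node 0  ⊔preds=0  new=0  old=⊥  +wl: 
  step 2. node 1  ⊔preds=⊥  new=0  stable
  step 3. node 2  ⊔preds=0  new=⊤  old=−  +wl: 
  step 4. node 3  ⊔preds=0  new=0  old=⊥  +wl: 
  step 5. node 4  ⊔preds=0  new=0  old=⊥  +wl: 2
  step 6. node 5  ⊔preds=0  new=0  old=⊥  +wl: 0
  step 7. node 2  ⊔preds=0  new=⊤  stable
  step 8. node 0  ⊔preds=0  new=0  stable

Least fixpoint reached:
  node 0: 0
  node 1: 0
  node 2: ⊤
  node 3: 0
  node 4: 0
  node 5: 0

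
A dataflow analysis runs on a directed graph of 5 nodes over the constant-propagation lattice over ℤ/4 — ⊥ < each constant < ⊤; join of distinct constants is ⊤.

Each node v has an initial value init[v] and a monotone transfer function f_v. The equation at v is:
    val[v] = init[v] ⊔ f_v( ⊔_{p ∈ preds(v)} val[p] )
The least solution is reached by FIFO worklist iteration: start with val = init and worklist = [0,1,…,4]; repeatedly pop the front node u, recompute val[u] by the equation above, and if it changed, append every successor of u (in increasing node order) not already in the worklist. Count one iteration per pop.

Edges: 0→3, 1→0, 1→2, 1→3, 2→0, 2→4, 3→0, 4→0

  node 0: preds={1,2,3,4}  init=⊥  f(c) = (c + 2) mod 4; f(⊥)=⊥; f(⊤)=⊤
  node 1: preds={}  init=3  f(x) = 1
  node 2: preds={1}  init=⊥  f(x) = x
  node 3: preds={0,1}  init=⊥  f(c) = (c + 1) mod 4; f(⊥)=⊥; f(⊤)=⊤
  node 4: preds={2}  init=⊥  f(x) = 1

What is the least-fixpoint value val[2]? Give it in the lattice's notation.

⊤

Trace (7 dequeues):
  [1] u=0 | in 3 | out 1 | prev ⊥ | push {}
  [2] u=1 | in ⊥ | out ⊤ | prev 3 | push {0}
  [3] u=2 | in ⊤ | out ⊤ | prev ⊥ | push {}
  [4] u=3 | in ⊤ | out ⊤ | prev ⊥ | push {}
  [5] u=4 | in ⊤ | out 1 | prev ⊥ | push {}
  [6] u=0 | in ⊤ | out ⊤ | prev 1 | push {3}
  [7] u=3 | in ⊤ | out ⊤ | ==

Converged values:
  [0] ⊤
  [1] ⊤
  [2] ⊤
  [3] ⊤
  [4] 1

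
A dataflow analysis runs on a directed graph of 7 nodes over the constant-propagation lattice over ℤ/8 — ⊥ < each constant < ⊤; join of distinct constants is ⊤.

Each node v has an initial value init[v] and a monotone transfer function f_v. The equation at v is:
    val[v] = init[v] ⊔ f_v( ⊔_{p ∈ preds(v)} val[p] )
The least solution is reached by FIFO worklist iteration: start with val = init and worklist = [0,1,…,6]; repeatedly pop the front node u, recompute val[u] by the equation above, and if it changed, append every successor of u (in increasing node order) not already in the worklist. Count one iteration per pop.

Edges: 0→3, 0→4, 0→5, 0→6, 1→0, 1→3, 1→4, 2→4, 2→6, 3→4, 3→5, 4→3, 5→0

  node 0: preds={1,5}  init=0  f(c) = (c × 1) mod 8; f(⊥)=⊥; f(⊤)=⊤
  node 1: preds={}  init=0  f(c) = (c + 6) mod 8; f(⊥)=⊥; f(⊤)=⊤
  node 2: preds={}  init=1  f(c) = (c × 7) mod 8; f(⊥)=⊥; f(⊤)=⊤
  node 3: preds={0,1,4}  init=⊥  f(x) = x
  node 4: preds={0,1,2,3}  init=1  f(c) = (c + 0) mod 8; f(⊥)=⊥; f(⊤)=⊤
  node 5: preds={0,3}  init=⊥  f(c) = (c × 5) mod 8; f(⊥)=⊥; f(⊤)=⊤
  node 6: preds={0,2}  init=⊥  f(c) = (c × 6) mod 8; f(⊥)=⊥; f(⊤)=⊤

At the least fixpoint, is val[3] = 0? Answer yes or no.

Worklist (13 pops):
  #1 pop 0: in=0 → 0 (no change)
  #2 pop 1: in=⊥ → 0 (no change)
  #3 pop 2: in=⊥ → 1 (no change)
  #4 pop 3: in=⊤ → ⊤ (was ⊥); enqueue []
  #5 pop 4: in=⊤ → ⊤ (was 1); enqueue [3]
  #6 pop 5: in=⊤ → ⊤ (was ⊥); enqueue [0]
  #7 pop 6: in=⊤ → ⊤ (was ⊥); enqueue []
  #8 pop 3: in=⊤ → ⊤ (no change)
  #9 pop 0: in=⊤ → ⊤ (was 0); enqueue [3,4,5,6]
  #10 pop 3: in=⊤ → ⊤ (no change)
  #11 pop 4: in=⊤ → ⊤ (no change)
  #12 pop 5: in=⊤ → ⊤ (no change)
  #13 pop 6: in=⊤ → ⊤ (no change)

Fixpoint:
  val[0] = ⊤
  val[1] = 0
  val[2] = 1
  val[3] = ⊤
  val[4] = ⊤
  val[5] = ⊤
  val[6] = ⊤

no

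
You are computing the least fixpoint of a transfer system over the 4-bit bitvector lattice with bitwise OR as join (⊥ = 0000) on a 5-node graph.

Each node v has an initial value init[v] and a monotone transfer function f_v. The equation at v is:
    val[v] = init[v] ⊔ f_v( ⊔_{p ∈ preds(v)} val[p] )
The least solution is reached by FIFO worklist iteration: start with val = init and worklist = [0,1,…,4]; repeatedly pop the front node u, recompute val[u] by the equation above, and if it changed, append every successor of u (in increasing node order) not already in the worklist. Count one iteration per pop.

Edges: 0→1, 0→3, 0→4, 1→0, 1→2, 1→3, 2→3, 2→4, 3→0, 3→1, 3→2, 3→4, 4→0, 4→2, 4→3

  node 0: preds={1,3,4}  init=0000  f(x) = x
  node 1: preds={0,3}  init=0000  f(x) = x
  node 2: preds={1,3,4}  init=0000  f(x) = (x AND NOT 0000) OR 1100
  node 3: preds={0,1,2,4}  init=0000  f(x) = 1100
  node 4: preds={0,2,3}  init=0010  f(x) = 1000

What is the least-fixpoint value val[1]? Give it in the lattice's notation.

Worklist (11 pops):
  #1 pop 0: in=0010 → 0010 (was 0000); enqueue []
  #2 pop 1: in=0010 → 0010 (was 0000); enqueue [0]
  #3 pop 2: in=0010 → 1110 (was 0000); enqueue []
  #4 pop 3: in=1110 → 1100 (was 0000); enqueue [1,2]
  #5 pop 4: in=1110 → 1010 (was 0010); enqueue [3]
  #6 pop 0: in=1110 → 1110 (was 0010); enqueue [4]
  #7 pop 1: in=1110 → 1110 (was 0010); enqueue [0]
  #8 pop 2: in=1110 → 1110 (no change)
  #9 pop 3: in=1110 → 1100 (no change)
  #10 pop 4: in=1110 → 1010 (no change)
  #11 pop 0: in=1110 → 1110 (no change)

Fixpoint:
  val[0] = 1110
  val[1] = 1110
  val[2] = 1110
  val[3] = 1100
  val[4] = 1010

1110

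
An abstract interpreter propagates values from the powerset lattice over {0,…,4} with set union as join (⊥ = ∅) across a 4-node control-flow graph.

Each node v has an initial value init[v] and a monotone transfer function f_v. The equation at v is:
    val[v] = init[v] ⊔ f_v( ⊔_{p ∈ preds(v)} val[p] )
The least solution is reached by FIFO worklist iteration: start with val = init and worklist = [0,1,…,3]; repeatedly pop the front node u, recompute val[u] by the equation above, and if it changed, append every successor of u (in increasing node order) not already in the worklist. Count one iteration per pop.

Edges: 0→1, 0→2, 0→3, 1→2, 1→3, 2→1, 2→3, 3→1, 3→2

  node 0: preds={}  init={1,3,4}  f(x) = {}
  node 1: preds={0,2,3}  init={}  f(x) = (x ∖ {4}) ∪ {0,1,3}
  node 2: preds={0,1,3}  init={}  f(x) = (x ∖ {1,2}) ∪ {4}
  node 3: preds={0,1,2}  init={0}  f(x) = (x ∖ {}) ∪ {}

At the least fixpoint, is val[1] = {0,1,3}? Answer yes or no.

yes

Worklist (6 pops):
  #1 pop 0: in={} → {1,3,4} (no change)
  #2 pop 1: in={0,1,3,4} → {0,1,3} (was {}); enqueue []
  #3 pop 2: in={0,1,3,4} → {0,3,4} (was {}); enqueue [1]
  #4 pop 3: in={0,1,3,4} → {0,1,3,4} (was {0}); enqueue [2]
  #5 pop 1: in={0,1,3,4} → {0,1,3} (no change)
  #6 pop 2: in={0,1,3,4} → {0,3,4} (no change)

Fixpoint:
  val[0] = {1,3,4}
  val[1] = {0,1,3}
  val[2] = {0,3,4}
  val[3] = {0,1,3,4}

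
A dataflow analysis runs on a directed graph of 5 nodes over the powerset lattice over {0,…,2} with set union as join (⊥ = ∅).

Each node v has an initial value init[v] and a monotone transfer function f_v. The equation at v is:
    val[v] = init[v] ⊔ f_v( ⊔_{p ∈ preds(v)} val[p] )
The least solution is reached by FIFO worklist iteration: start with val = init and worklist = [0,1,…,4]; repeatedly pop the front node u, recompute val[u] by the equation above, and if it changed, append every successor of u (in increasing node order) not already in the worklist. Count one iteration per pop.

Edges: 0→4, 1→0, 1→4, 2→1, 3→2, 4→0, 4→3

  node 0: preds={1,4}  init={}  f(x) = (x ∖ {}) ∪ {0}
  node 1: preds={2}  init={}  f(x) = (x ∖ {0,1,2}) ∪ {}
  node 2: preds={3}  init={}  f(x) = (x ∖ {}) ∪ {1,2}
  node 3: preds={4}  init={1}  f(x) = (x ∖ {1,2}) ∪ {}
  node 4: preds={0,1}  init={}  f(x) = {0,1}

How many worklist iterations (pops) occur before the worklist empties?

11

Trace (11 dequeues):
  [1] u=0 | in {} | out {0} | prev {} | push {}
  [2] u=1 | in {} | out {} | ==
  [3] u=2 | in {1} | out {1,2} | prev {} | push {1}
  [4] u=3 | in {} | out {1} | ==
  [5] u=4 | in {0} | out {0,1} | prev {} | push {0,3}
  [6] u=1 | in {1,2} | out {} | ==
  [7] u=0 | in {0,1} | out {0,1} | prev {0} | push {4}
  [8] u=3 | in {0,1} | out {0,1} | prev {1} | push {2}
  [9] u=4 | in {0,1} | out {0,1} | ==
  [10] u=2 | in {0,1} | out {0,1,2} | prev {1,2} | push {1}
  [11] u=1 | in {0,1,2} | out {} | ==

Converged values:
  [0] {0,1}
  [1] {}
  [2] {0,1,2}
  [3] {0,1}
  [4] {0,1}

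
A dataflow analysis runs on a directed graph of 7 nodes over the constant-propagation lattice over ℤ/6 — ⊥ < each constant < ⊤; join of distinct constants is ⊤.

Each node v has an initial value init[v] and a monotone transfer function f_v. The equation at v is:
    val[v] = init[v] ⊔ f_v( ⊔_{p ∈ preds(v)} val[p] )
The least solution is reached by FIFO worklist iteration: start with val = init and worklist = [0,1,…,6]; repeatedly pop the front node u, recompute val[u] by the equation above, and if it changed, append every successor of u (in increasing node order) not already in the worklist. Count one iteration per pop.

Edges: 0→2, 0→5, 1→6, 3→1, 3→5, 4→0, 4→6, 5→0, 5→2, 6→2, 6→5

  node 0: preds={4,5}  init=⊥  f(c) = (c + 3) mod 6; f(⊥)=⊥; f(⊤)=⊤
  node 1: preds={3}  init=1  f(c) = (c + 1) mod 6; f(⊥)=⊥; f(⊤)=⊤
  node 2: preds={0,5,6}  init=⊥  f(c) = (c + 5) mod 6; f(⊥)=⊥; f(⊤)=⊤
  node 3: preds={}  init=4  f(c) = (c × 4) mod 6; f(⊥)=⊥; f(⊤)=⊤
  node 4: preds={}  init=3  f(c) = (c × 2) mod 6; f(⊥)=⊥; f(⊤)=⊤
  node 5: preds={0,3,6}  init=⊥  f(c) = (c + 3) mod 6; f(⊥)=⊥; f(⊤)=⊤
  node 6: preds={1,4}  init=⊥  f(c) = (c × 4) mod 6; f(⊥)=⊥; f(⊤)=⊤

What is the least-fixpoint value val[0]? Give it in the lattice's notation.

⊤

Trace (10 dequeues):
  [1] u=0 | in 3 | out 0 | prev ⊥ | push {}
  [2] u=1 | in 4 | out ⊤ | prev 1 | push {}
  [3] u=2 | in 0 | out 5 | prev ⊥ | push {}
  [4] u=3 | in ⊥ | out 4 | ==
  [5] u=4 | in ⊥ | out 3 | ==
  [6] u=5 | in ⊤ | out ⊤ | prev ⊥ | push {0,2}
  [7] u=6 | in ⊤ | out ⊤ | prev ⊥ | push {5}
  [8] u=0 | in ⊤ | out ⊤ | prev 0 | push {}
  [9] u=2 | in ⊤ | out ⊤ | prev 5 | push {}
  [10] u=5 | in ⊤ | out ⊤ | ==

Converged values:
  [0] ⊤
  [1] ⊤
  [2] ⊤
  [3] 4
  [4] 3
  [5] ⊤
  [6] ⊤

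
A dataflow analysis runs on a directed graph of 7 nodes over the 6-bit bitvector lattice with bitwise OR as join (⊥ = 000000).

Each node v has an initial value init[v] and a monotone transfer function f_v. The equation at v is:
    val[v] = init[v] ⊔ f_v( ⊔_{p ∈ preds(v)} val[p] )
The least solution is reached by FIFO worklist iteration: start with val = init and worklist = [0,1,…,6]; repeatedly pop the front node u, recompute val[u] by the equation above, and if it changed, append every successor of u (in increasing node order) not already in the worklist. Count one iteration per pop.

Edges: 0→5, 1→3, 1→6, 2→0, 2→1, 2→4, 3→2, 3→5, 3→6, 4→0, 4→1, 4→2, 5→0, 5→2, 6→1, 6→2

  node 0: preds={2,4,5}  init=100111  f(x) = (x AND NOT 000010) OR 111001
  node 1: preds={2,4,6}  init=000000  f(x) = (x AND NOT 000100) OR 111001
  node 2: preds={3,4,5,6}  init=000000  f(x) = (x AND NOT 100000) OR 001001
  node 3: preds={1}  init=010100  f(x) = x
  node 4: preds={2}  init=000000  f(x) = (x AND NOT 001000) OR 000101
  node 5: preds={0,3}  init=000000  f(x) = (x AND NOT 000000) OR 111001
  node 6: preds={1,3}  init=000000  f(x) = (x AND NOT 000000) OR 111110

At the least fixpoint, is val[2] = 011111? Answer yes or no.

Trace (19 dequeues):
  [1] u=0 | in 000000 | out 111111 | prev 100111 | push {}
  [2] u=1 | in 000000 | out 111001 | prev 000000 | push {}
  [3] u=2 | in 010100 | out 011101 | prev 000000 | push {0,1}
  [4] u=3 | in 111001 | out 111101 | prev 010100 | push {2}
  [5] u=4 | in 011101 | out 010101 | prev 000000 | push {}
  [6] u=5 | in 111111 | out 111111 | prev 000000 | push {}
  [7] u=6 | in 111101 | out 111111 | prev 000000 | push {}
  [8] u=0 | in 111111 | out 111111 | ==
  [9] u=1 | in 111111 | out 111011 | prev 111001 | push {3,6}
  [10] u=2 | in 111111 | out 011111 | prev 011101 | push {0,1,4}
  [11] u=3 | in 111011 | out 111111 | prev 111101 | push {2,5}
  [12] u=6 | in 111111 | out 111111 | ==
  [13] u=0 | in 111111 | out 111111 | ==
  [14] u=1 | in 111111 | out 111011 | ==
  [15] u=4 | in 011111 | out 010111 | prev 010101 | push {0,1}
  [16] u=2 | in 111111 | out 011111 | ==
  [17] u=5 | in 111111 | out 111111 | ==
  [18] u=0 | in 111111 | out 111111 | ==
  [19] u=1 | in 111111 | out 111011 | ==

Converged values:
  [0] 111111
  [1] 111011
  [2] 011111
  [3] 111111
  [4] 010111
  [5] 111111
  [6] 111111

yes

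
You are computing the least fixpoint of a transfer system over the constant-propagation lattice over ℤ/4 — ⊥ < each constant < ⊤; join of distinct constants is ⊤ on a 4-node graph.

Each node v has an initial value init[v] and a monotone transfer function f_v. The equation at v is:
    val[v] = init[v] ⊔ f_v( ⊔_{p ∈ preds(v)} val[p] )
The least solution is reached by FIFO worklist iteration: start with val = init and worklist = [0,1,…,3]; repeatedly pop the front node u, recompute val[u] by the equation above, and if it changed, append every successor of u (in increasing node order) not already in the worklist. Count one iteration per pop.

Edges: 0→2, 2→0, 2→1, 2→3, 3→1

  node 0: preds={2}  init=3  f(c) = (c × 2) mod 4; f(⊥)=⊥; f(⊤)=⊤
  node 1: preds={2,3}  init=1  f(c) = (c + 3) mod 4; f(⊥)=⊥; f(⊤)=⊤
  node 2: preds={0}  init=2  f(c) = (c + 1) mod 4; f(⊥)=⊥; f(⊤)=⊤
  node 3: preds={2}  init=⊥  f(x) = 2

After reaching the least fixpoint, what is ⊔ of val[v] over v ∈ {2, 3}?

⊤

Worklist (6 pops):
  #1 pop 0: in=2 → ⊤ (was 3); enqueue []
  #2 pop 1: in=2 → 1 (no change)
  #3 pop 2: in=⊤ → ⊤ (was 2); enqueue [0,1]
  #4 pop 3: in=⊤ → 2 (was ⊥); enqueue []
  #5 pop 0: in=⊤ → ⊤ (no change)
  #6 pop 1: in=⊤ → ⊤ (was 1); enqueue []

Fixpoint:
  val[0] = ⊤
  val[1] = ⊤
  val[2] = ⊤
  val[3] = 2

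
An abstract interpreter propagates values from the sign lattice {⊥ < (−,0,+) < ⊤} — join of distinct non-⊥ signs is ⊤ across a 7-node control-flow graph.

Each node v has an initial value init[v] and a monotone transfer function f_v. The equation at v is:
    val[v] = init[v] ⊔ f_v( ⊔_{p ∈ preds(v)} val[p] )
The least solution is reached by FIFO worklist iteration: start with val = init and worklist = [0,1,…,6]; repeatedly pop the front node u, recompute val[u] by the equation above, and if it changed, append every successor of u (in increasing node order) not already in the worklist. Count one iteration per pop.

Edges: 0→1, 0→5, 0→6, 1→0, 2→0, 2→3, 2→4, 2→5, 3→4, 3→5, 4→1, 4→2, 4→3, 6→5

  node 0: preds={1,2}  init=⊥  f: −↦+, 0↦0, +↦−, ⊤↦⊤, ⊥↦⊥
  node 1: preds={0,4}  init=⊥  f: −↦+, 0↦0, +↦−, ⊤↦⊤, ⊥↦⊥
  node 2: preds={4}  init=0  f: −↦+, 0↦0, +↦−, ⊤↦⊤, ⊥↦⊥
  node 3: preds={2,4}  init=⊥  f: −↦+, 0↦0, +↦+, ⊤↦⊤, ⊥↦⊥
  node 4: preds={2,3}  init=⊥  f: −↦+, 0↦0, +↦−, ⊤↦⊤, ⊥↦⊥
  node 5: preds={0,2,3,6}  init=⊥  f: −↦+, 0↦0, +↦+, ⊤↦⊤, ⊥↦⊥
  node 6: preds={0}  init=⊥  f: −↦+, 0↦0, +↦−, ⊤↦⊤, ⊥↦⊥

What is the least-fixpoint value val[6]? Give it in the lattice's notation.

0

Worklist (12 pops):
  #1 pop 0: in=0 → 0 (was ⊥); enqueue []
  #2 pop 1: in=0 → 0 (was ⊥); enqueue [0]
  #3 pop 2: in=⊥ → 0 (no change)
  #4 pop 3: in=0 → 0 (was ⊥); enqueue []
  #5 pop 4: in=0 → 0 (was ⊥); enqueue [1,2,3]
  #6 pop 5: in=0 → 0 (was ⊥); enqueue []
  #7 pop 6: in=0 → 0 (was ⊥); enqueue [5]
  #8 pop 0: in=0 → 0 (no change)
  #9 pop 1: in=0 → 0 (no change)
  #10 pop 2: in=0 → 0 (no change)
  #11 pop 3: in=0 → 0 (no change)
  #12 pop 5: in=0 → 0 (no change)

Fixpoint:
  val[0] = 0
  val[1] = 0
  val[2] = 0
  val[3] = 0
  val[4] = 0
  val[5] = 0
  val[6] = 0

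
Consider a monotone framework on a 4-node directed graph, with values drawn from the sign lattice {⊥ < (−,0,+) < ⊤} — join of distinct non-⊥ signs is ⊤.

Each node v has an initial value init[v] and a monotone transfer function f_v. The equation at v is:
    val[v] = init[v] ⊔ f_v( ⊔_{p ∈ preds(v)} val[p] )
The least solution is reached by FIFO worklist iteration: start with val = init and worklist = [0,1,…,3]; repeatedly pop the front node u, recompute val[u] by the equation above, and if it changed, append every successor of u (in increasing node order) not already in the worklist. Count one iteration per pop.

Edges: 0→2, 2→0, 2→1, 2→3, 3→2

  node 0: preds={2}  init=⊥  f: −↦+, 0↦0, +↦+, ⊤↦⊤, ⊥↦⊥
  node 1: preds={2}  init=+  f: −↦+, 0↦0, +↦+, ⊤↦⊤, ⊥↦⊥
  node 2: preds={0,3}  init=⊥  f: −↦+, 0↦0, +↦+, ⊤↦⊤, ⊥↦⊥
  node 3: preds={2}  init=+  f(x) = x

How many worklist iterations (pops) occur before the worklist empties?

7

Trace (7 dequeues):
  [1] u=0 | in ⊥ | out ⊥ | ==
  [2] u=1 | in ⊥ | out + | ==
  [3] u=2 | in + | out + | prev ⊥ | push {0,1}
  [4] u=3 | in + | out + | ==
  [5] u=0 | in + | out + | prev ⊥ | push {2}
  [6] u=1 | in + | out + | ==
  [7] u=2 | in + | out + | ==

Converged values:
  [0] +
  [1] +
  [2] +
  [3] +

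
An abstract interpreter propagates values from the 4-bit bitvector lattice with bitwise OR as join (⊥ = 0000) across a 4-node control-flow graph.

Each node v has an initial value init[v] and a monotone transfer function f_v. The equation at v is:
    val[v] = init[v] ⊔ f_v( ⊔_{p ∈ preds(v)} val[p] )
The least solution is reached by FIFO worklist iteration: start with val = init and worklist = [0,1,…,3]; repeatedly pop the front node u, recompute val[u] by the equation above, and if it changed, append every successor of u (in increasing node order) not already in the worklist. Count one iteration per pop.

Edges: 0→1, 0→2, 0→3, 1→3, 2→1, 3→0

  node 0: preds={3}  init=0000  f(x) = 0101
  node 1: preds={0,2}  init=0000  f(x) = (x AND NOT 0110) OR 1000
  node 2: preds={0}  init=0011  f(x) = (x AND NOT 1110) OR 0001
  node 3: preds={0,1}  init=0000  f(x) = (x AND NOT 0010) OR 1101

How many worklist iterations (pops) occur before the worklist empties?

5

Trace (5 dequeues):
  [1] u=0 | in 0000 | out 0101 | prev 0000 | push {}
  [2] u=1 | in 0111 | out 1001 | prev 0000 | push {}
  [3] u=2 | in 0101 | out 0011 | ==
  [4] u=3 | in 1101 | out 1101 | prev 0000 | push {0}
  [5] u=0 | in 1101 | out 0101 | ==

Converged values:
  [0] 0101
  [1] 1001
  [2] 0011
  [3] 1101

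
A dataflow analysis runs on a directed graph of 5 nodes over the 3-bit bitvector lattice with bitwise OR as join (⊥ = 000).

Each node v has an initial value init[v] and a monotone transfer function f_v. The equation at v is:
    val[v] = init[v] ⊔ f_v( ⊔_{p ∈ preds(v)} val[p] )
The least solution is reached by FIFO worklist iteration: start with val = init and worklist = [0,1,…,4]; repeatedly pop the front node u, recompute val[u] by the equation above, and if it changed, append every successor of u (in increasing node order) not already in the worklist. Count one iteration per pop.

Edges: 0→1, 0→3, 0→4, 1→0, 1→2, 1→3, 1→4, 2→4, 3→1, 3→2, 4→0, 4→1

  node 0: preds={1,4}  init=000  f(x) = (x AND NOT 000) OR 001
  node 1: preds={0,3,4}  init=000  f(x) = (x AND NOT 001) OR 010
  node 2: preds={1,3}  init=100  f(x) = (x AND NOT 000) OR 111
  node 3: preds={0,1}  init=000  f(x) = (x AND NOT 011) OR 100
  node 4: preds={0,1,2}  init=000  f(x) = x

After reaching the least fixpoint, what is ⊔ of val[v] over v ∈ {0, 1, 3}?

111

Iteration log — 11 steps:
  step 1. node 0  ⊔preds=000  new=001  old=000  +wl: 
  step 2. node 1  ⊔preds=001  new=010  old=000  +wl: 0
  step 3. node 2  ⊔preds=010  new=111  old=100  +wl: 
  step 4. node 3  ⊔preds=011  new=100  old=000  +wl: 1,2
  step 5. node 4  ⊔preds=111  new=111  old=000  +wl: 
  step 6. node 0  ⊔preds=111  new=111  old=001  +wl: 3,4
  step 7. node 1  ⊔preds=111  new=110  old=010  +wl: 0
  step 8. node 2  ⊔preds=110  new=111  stable
  step 9. node 3  ⊔preds=111  new=100  stable
  step 10. node 4  ⊔preds=111  new=111  stable
  step 11. node 0  ⊔preds=111  new=111  stable

Least fixpoint reached:
  node 0: 111
  node 1: 110
  node 2: 111
  node 3: 100
  node 4: 111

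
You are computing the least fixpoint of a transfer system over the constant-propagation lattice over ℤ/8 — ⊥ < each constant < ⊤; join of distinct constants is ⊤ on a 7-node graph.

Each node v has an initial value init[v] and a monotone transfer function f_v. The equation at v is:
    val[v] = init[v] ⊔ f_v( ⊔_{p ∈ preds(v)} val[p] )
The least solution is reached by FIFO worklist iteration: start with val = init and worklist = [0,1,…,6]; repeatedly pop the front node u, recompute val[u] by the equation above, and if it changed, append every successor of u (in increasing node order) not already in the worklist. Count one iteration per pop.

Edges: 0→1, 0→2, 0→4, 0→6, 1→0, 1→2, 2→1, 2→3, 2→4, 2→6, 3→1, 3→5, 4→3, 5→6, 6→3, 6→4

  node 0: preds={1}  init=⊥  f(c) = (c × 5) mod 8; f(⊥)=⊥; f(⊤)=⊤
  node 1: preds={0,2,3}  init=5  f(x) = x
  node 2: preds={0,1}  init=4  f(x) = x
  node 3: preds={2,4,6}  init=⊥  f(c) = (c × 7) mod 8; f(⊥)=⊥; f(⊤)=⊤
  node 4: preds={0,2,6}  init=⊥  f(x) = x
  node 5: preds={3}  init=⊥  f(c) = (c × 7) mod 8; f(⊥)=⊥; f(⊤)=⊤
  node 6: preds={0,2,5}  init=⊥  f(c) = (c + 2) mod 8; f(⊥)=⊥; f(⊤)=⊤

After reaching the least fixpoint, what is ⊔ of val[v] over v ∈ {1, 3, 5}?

Trace (13 dequeues):
  [1] u=0 | in 5 | out 1 | prev ⊥ | push {}
  [2] u=1 | in ⊤ | out ⊤ | prev 5 | push {0}
  [3] u=2 | in ⊤ | out ⊤ | prev 4 | push {1}
  [4] u=3 | in ⊤ | out ⊤ | prev ⊥ | push {}
  [5] u=4 | in ⊤ | out ⊤ | prev ⊥ | push {3}
  [6] u=5 | in ⊤ | out ⊤ | prev ⊥ | push {}
  [7] u=6 | in ⊤ | out ⊤ | prev ⊥ | push {4}
  [8] u=0 | in ⊤ | out ⊤ | prev 1 | push {2,6}
  [9] u=1 | in ⊤ | out ⊤ | ==
  [10] u=3 | in ⊤ | out ⊤ | ==
  [11] u=4 | in ⊤ | out ⊤ | ==
  [12] u=2 | in ⊤ | out ⊤ | ==
  [13] u=6 | in ⊤ | out ⊤ | ==

Converged values:
  [0] ⊤
  [1] ⊤
  [2] ⊤
  [3] ⊤
  [4] ⊤
  [5] ⊤
  [6] ⊤

⊤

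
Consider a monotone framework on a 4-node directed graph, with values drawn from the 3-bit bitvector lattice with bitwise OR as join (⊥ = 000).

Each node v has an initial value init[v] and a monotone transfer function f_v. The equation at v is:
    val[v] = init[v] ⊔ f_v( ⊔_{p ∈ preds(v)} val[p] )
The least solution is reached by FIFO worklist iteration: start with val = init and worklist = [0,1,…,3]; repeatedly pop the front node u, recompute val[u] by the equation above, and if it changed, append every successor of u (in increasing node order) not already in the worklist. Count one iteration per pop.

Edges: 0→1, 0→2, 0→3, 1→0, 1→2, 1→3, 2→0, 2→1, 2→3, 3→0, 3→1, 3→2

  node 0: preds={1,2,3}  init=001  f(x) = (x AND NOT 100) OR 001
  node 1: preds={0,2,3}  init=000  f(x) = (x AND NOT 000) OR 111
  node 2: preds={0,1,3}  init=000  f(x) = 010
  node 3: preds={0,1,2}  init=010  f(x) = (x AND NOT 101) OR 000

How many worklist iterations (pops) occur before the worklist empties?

6

Worklist (6 pops):
  #1 pop 0: in=010 → 011 (was 001); enqueue []
  #2 pop 1: in=011 → 111 (was 000); enqueue [0]
  #3 pop 2: in=111 → 010 (was 000); enqueue [1]
  #4 pop 3: in=111 → 010 (no change)
  #5 pop 0: in=111 → 011 (no change)
  #6 pop 1: in=011 → 111 (no change)

Fixpoint:
  val[0] = 011
  val[1] = 111
  val[2] = 010
  val[3] = 010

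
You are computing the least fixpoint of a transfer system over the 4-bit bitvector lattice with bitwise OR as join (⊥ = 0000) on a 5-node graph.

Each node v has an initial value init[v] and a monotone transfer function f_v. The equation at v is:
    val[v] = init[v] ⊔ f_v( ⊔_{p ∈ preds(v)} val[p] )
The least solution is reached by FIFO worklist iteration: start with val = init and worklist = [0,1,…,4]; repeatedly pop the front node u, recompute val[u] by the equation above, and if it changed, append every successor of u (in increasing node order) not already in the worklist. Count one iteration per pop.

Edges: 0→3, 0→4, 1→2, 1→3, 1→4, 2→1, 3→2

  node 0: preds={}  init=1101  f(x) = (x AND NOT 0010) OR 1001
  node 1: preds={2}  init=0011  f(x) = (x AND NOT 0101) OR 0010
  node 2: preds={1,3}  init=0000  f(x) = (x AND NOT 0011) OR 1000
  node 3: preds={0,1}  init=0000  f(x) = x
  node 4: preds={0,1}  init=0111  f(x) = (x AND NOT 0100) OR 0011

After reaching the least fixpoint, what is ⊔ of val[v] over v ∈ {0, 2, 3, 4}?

1111

Iteration log — 10 steps:
  step 1. node 0  ⊔preds=0000  new=1101  stable
  step 2. node 1  ⊔preds=0000  new=0011  stable
  step 3. node 2  ⊔preds=0011  new=1000  old=0000  +wl: 1
  step 4. node 3  ⊔preds=1111  new=1111  old=0000  +wl: 2
  step 5. node 4  ⊔preds=1111  new=1111  old=0111  +wl: 
  step 6. node 1  ⊔preds=1000  new=1011  old=0011  +wl: 3,4
  step 7. node 2  ⊔preds=1111  new=1100  old=1000  +wl: 1
  step 8. node 3  ⊔preds=1111  new=1111  stable
  step 9. node 4  ⊔preds=1111  new=1111  stable
  step 10. node 1  ⊔preds=1100  new=1011  stable

Least fixpoint reached:
  node 0: 1101
  node 1: 1011
  node 2: 1100
  node 3: 1111
  node 4: 1111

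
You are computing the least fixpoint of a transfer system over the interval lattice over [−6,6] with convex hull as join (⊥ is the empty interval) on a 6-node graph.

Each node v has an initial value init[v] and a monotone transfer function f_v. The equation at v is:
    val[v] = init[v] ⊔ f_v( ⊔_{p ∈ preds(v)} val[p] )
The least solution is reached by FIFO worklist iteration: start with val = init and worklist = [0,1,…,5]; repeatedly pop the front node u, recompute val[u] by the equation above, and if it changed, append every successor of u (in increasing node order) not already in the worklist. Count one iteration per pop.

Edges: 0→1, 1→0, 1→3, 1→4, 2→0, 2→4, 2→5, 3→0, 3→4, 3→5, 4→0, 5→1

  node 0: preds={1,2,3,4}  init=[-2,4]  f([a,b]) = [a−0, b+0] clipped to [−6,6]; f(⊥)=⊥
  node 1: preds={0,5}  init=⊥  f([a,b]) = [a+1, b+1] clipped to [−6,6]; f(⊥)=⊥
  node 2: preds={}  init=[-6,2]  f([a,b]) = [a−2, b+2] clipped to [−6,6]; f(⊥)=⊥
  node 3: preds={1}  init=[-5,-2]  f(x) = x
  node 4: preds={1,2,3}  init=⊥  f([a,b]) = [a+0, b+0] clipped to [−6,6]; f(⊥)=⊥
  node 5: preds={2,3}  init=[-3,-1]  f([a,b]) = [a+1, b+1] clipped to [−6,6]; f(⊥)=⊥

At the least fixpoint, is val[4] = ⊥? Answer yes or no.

Trace (14 dequeues):
  [1] u=0 | in [-6,2] | out [-6,4] | prev [-2,4] | push {}
  [2] u=1 | in [-6,4] | out [-5,5] | prev ⊥ | push {0}
  [3] u=2 | in ⊥ | out [-6,2] | ==
  [4] u=3 | in [-5,5] | out [-5,5] | prev [-5,-2] | push {}
  [5] u=4 | in [-6,5] | out [-6,5] | prev ⊥ | push {}
  [6] u=5 | in [-6,5] | out [-5,6] | prev [-3,-1] | push {1}
  [7] u=0 | in [-6,5] | out [-6,5] | prev [-6,4] | push {}
  [8] u=1 | in [-6,6] | out [-5,6] | prev [-5,5] | push {0,3,4}
  [9] u=0 | in [-6,6] | out [-6,6] | prev [-6,5] | push {1}
  [10] u=3 | in [-5,6] | out [-5,6] | prev [-5,5] | push {0,5}
  [11] u=4 | in [-6,6] | out [-6,6] | prev [-6,5] | push {}
  [12] u=1 | in [-6,6] | out [-5,6] | ==
  [13] u=0 | in [-6,6] | out [-6,6] | ==
  [14] u=5 | in [-6,6] | out [-5,6] | ==

Converged values:
  [0] [-6,6]
  [1] [-5,6]
  [2] [-6,2]
  [3] [-5,6]
  [4] [-6,6]
  [5] [-5,6]

no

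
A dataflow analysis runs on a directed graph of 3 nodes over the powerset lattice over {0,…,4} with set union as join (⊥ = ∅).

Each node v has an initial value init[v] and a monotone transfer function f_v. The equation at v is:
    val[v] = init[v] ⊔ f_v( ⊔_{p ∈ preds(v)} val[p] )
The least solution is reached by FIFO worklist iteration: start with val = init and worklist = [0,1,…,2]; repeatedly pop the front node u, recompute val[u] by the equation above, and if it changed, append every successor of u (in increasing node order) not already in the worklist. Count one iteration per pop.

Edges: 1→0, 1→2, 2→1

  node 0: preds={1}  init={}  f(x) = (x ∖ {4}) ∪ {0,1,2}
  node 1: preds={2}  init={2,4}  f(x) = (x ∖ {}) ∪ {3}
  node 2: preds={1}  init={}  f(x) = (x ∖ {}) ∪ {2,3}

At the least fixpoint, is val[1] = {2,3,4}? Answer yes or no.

Worklist (5 pops):
  #1 pop 0: in={2,4} → {0,1,2} (was {}); enqueue []
  #2 pop 1: in={} → {2,3,4} (was {2,4}); enqueue [0]
  #3 pop 2: in={2,3,4} → {2,3,4} (was {}); enqueue [1]
  #4 pop 0: in={2,3,4} → {0,1,2,3} (was {0,1,2}); enqueue []
  #5 pop 1: in={2,3,4} → {2,3,4} (no change)

Fixpoint:
  val[0] = {0,1,2,3}
  val[1] = {2,3,4}
  val[2] = {2,3,4}

yes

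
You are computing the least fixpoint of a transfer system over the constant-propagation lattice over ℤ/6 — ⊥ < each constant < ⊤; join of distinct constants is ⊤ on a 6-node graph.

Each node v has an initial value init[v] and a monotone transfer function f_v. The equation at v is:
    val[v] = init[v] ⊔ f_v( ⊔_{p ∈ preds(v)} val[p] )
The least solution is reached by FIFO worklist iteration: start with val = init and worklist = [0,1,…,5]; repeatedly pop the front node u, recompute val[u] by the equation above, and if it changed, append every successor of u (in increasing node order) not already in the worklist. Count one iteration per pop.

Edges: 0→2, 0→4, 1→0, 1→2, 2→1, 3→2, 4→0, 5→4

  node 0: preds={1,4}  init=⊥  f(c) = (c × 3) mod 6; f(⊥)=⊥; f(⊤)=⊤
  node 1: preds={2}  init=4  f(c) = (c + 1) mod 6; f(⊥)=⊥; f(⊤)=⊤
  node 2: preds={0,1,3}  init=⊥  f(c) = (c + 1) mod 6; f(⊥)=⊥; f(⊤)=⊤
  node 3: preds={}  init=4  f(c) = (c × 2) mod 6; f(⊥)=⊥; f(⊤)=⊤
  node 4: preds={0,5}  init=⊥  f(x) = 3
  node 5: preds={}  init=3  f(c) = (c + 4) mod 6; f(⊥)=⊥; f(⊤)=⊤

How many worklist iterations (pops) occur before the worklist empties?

10

Trace (10 dequeues):
  [1] u=0 | in 4 | out 0 | prev ⊥ | push {}
  [2] u=1 | in ⊥ | out 4 | ==
  [3] u=2 | in ⊤ | out ⊤ | prev ⊥ | push {1}
  [4] u=3 | in ⊥ | out 4 | ==
  [5] u=4 | in ⊤ | out 3 | prev ⊥ | push {0}
  [6] u=5 | in ⊥ | out 3 | ==
  [7] u=1 | in ⊤ | out ⊤ | prev 4 | push {2}
  [8] u=0 | in ⊤ | out ⊤ | prev 0 | push {4}
  [9] u=2 | in ⊤ | out ⊤ | ==
  [10] u=4 | in ⊤ | out 3 | ==

Converged values:
  [0] ⊤
  [1] ⊤
  [2] ⊤
  [3] 4
  [4] 3
  [5] 3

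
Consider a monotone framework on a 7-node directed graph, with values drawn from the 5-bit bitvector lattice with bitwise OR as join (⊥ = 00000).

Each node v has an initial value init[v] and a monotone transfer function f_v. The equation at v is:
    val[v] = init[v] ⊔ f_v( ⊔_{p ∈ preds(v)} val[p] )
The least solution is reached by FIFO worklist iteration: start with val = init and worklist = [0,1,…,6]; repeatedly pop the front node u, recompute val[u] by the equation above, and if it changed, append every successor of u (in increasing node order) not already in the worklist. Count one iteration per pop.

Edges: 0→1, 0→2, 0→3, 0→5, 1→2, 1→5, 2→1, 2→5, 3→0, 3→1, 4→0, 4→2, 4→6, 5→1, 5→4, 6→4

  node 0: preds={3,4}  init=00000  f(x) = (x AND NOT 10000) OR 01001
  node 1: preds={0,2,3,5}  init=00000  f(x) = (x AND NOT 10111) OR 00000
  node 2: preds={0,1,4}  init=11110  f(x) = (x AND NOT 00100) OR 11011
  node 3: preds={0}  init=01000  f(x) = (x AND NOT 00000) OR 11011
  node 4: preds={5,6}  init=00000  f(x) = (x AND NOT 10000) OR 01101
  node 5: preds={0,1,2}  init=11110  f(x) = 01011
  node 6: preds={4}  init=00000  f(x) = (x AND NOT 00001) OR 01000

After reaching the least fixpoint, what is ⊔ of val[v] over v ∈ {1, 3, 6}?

Iteration log — 16 steps:
  step 1. node 0  ⊔preds=01000  new=01001  old=00000  +wl: 
  step 2. node 1  ⊔preds=11111  new=01000  old=00000  +wl: 
  step 3. node 2  ⊔preds=01001  new=11111  old=11110  +wl: 1
  step 4. node 3  ⊔preds=01001  new=11011  old=01000  +wl: 0
  step 5. node 4  ⊔preds=11110  new=01111  old=00000  +wl: 2
  step 6. node 5  ⊔preds=11111  new=11111  old=11110  +wl: 4
  step 7. node 6  ⊔preds=01111  new=01110  old=00000  +wl: 
  step 8. node 1  ⊔preds=11111  new=01000  stable
  step 9. node 0  ⊔preds=11111  new=01111  old=01001  +wl: 1,3,5
  step 10. node 2  ⊔preds=01111  new=11111  stable
  step 11. node 4  ⊔preds=11111  new=01111  stable
  step 12. node 1  ⊔preds=11111  new=01000  stable
  step 13. node 3  ⊔preds=01111  new=11111  old=11011  +wl: 0,1
  step 14. node 5  ⊔preds=11111  new=11111  stable
  step 15. node 0  ⊔preds=11111  new=01111  stable
  step 16. node 1  ⊔preds=11111  new=01000  stable

Least fixpoint reached:
  node 0: 01111
  node 1: 01000
  node 2: 11111
  node 3: 11111
  node 4: 01111
  node 5: 11111
  node 6: 01110

11111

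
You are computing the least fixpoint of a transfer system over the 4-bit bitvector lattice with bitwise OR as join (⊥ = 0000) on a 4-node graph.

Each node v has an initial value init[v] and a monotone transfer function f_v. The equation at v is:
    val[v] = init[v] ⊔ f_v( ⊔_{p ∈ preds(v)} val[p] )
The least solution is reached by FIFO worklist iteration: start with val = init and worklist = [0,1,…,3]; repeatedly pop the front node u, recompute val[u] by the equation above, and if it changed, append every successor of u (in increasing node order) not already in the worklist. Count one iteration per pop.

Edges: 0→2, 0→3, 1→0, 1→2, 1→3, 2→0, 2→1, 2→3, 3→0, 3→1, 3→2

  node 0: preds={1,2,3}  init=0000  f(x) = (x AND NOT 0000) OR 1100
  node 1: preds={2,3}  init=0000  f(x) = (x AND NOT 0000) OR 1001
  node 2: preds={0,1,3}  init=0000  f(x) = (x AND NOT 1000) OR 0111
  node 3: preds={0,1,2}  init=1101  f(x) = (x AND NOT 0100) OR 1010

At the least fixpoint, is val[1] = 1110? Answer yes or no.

no

Iteration log — 9 steps:
  step 1. node 0  ⊔preds=1101  new=1101  old=0000  +wl: 
  step 2. node 1  ⊔preds=1101  new=1101  old=0000  +wl: 0
  step 3. node 2  ⊔preds=1101  new=0111  old=0000  +wl: 1
  step 4. node 3  ⊔preds=1111  new=1111  old=1101  +wl: 2
  step 5. node 0  ⊔preds=1111  new=1111  old=1101  +wl: 3
  step 6. node 1  ⊔preds=1111  new=1111  old=1101  +wl: 0
  step 7. node 2  ⊔preds=1111  new=0111  stable
  step 8. node 3  ⊔preds=1111  new=1111  stable
  step 9. node 0  ⊔preds=1111  new=1111  stable

Least fixpoint reached:
  node 0: 1111
  node 1: 1111
  node 2: 0111
  node 3: 1111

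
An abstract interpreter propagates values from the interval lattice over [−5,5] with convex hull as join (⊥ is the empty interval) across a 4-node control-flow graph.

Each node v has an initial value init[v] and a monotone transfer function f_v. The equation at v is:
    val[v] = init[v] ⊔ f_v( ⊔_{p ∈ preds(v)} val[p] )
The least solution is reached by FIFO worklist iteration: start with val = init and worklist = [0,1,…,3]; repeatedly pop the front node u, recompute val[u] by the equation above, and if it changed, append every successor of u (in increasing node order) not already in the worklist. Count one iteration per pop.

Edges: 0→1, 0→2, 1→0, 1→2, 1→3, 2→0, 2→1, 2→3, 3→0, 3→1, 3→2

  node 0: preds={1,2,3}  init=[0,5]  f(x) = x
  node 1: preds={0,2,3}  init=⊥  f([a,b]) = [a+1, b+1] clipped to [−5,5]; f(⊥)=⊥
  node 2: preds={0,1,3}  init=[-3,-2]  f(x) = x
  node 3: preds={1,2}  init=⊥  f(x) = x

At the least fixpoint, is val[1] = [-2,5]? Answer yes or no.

yes

Trace (7 dequeues):
  [1] u=0 | in [-3,-2] | out [-3,5] | prev [0,5] | push {}
  [2] u=1 | in [-3,5] | out [-2,5] | prev ⊥ | push {0}
  [3] u=2 | in [-3,5] | out [-3,5] | prev [-3,-2] | push {1}
  [4] u=3 | in [-3,5] | out [-3,5] | prev ⊥ | push {2}
  [5] u=0 | in [-3,5] | out [-3,5] | ==
  [6] u=1 | in [-3,5] | out [-2,5] | ==
  [7] u=2 | in [-3,5] | out [-3,5] | ==

Converged values:
  [0] [-3,5]
  [1] [-2,5]
  [2] [-3,5]
  [3] [-3,5]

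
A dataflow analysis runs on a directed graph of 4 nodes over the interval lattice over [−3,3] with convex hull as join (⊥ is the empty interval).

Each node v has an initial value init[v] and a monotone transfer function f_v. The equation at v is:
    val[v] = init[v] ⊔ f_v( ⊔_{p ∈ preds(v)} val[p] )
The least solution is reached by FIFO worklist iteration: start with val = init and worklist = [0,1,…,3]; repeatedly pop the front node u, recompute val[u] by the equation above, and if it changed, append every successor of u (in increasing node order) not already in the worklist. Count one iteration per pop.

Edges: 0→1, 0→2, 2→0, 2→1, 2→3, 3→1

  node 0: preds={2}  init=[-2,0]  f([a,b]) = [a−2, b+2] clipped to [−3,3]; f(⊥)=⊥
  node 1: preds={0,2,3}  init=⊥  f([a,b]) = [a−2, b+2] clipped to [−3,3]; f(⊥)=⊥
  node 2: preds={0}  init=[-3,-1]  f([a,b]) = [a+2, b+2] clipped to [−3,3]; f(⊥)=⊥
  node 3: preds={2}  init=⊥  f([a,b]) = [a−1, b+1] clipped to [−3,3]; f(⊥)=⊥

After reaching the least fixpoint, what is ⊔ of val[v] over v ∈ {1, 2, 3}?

Trace (7 dequeues):
  [1] u=0 | in [-3,-1] | out [-3,1] | prev [-2,0] | push {}
  [2] u=1 | in [-3,1] | out [-3,3] | prev ⊥ | push {}
  [3] u=2 | in [-3,1] | out [-3,3] | prev [-3,-1] | push {0,1}
  [4] u=3 | in [-3,3] | out [-3,3] | prev ⊥ | push {}
  [5] u=0 | in [-3,3] | out [-3,3] | prev [-3,1] | push {2}
  [6] u=1 | in [-3,3] | out [-3,3] | ==
  [7] u=2 | in [-3,3] | out [-3,3] | ==

Converged values:
  [0] [-3,3]
  [1] [-3,3]
  [2] [-3,3]
  [3] [-3,3]

[-3,3]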